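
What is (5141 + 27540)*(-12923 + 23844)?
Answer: 356909201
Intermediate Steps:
(5141 + 27540)*(-12923 + 23844) = 32681*10921 = 356909201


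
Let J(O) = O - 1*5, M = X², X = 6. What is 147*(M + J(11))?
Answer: 6174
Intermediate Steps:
M = 36 (M = 6² = 36)
J(O) = -5 + O (J(O) = O - 5 = -5 + O)
147*(M + J(11)) = 147*(36 + (-5 + 11)) = 147*(36 + 6) = 147*42 = 6174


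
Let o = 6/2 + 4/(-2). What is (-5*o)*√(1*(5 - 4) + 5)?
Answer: -5*√6 ≈ -12.247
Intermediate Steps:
o = 1 (o = 6*(½) + 4*(-½) = 3 - 2 = 1)
(-5*o)*√(1*(5 - 4) + 5) = (-5*1)*√(1*(5 - 4) + 5) = -5*√(1*1 + 5) = -5*√(1 + 5) = -5*√6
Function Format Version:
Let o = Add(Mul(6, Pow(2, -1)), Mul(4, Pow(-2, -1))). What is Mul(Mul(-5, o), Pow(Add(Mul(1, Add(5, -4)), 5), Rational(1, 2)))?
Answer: Mul(-5, Pow(6, Rational(1, 2))) ≈ -12.247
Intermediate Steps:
o = 1 (o = Add(Mul(6, Rational(1, 2)), Mul(4, Rational(-1, 2))) = Add(3, -2) = 1)
Mul(Mul(-5, o), Pow(Add(Mul(1, Add(5, -4)), 5), Rational(1, 2))) = Mul(Mul(-5, 1), Pow(Add(Mul(1, Add(5, -4)), 5), Rational(1, 2))) = Mul(-5, Pow(Add(Mul(1, 1), 5), Rational(1, 2))) = Mul(-5, Pow(Add(1, 5), Rational(1, 2))) = Mul(-5, Pow(6, Rational(1, 2)))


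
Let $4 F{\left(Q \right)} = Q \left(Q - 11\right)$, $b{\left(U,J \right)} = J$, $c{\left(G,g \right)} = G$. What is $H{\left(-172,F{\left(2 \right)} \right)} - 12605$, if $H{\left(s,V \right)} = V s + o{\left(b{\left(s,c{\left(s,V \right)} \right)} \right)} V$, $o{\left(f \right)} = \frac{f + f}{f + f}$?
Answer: $- \frac{23671}{2} \approx -11836.0$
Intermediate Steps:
$o{\left(f \right)} = 1$ ($o{\left(f \right)} = \frac{2 f}{2 f} = 2 f \frac{1}{2 f} = 1$)
$F{\left(Q \right)} = \frac{Q \left(-11 + Q\right)}{4}$ ($F{\left(Q \right)} = \frac{Q \left(Q - 11\right)}{4} = \frac{Q \left(-11 + Q\right)}{4}$)
$H{\left(s,V \right)} = V + V s$ ($H{\left(s,V \right)} = V s + 1 V = V s + V = V + V s$)
$H{\left(-172,F{\left(2 \right)} \right)} - 12605 = \frac{1}{4} \cdot 2 \left(-11 + 2\right) \left(1 - 172\right) - 12605 = \frac{1}{4} \cdot 2 \left(-9\right) \left(-171\right) - 12605 = \left(- \frac{9}{2}\right) \left(-171\right) - 12605 = \frac{1539}{2} - 12605 = - \frac{23671}{2}$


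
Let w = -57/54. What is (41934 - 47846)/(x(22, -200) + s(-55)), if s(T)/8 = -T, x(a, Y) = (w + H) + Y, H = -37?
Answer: -106416/3635 ≈ -29.275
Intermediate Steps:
w = -19/18 (w = -57*1/54 = -19/18 ≈ -1.0556)
x(a, Y) = -685/18 + Y (x(a, Y) = (-19/18 - 37) + Y = -685/18 + Y)
s(T) = -8*T (s(T) = 8*(-T) = -8*T)
(41934 - 47846)/(x(22, -200) + s(-55)) = (41934 - 47846)/((-685/18 - 200) - 8*(-55)) = -5912/(-4285/18 + 440) = -5912/3635/18 = -5912*18/3635 = -106416/3635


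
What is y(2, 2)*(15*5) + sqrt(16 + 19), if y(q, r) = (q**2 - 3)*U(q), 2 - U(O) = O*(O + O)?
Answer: -450 + sqrt(35) ≈ -444.08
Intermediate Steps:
U(O) = 2 - 2*O**2 (U(O) = 2 - O*(O + O) = 2 - O*2*O = 2 - 2*O**2)
y(q, r) = (-3 + q**2)*(2 - 2*q**2) (y(q, r) = (q**2 - 3)*(2 - 2*q**2) = (-3 + q**2)*(2 - 2*q**2))
y(2, 2)*(15*5) + sqrt(16 + 19) = (-6 - 2*2**4 + 8*2**2)*(15*5) + sqrt(16 + 19) = (-6 - 2*16 + 8*4)*75 + sqrt(35) = (-6 - 32 + 32)*75 + sqrt(35) = -6*75 + sqrt(35) = -450 + sqrt(35)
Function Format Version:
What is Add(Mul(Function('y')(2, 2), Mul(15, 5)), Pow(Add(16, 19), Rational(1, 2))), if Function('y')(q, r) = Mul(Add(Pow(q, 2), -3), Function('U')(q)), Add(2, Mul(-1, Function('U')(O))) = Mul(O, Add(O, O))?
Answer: Add(-450, Pow(35, Rational(1, 2))) ≈ -444.08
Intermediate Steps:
Function('U')(O) = Add(2, Mul(-2, Pow(O, 2))) (Function('U')(O) = Add(2, Mul(-1, Mul(O, Add(O, O)))) = Add(2, Mul(-1, Mul(O, Mul(2, O)))) = Add(2, Mul(-1, Mul(2, Pow(O, 2)))) = Add(2, Mul(-2, Pow(O, 2))))
Function('y')(q, r) = Mul(Add(-3, Pow(q, 2)), Add(2, Mul(-2, Pow(q, 2)))) (Function('y')(q, r) = Mul(Add(Pow(q, 2), -3), Add(2, Mul(-2, Pow(q, 2)))) = Mul(Add(-3, Pow(q, 2)), Add(2, Mul(-2, Pow(q, 2)))))
Add(Mul(Function('y')(2, 2), Mul(15, 5)), Pow(Add(16, 19), Rational(1, 2))) = Add(Mul(Add(-6, Mul(-2, Pow(2, 4)), Mul(8, Pow(2, 2))), Mul(15, 5)), Pow(Add(16, 19), Rational(1, 2))) = Add(Mul(Add(-6, Mul(-2, 16), Mul(8, 4)), 75), Pow(35, Rational(1, 2))) = Add(Mul(Add(-6, -32, 32), 75), Pow(35, Rational(1, 2))) = Add(Mul(-6, 75), Pow(35, Rational(1, 2))) = Add(-450, Pow(35, Rational(1, 2)))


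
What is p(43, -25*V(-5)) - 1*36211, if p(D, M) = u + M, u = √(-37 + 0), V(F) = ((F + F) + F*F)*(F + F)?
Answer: -32461 + I*√37 ≈ -32461.0 + 6.0828*I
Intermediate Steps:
V(F) = 2*F*(F² + 2*F) (V(F) = (2*F + F²)*(2*F) = (F² + 2*F)*(2*F) = 2*F*(F² + 2*F))
u = I*√37 (u = √(-37) = I*√37 ≈ 6.0828*I)
p(D, M) = M + I*√37 (p(D, M) = I*√37 + M = M + I*√37)
p(43, -25*V(-5)) - 1*36211 = (-50*(-5)²*(2 - 5) + I*√37) - 1*36211 = (-50*25*(-3) + I*√37) - 36211 = (-25*(-150) + I*√37) - 36211 = (3750 + I*√37) - 36211 = -32461 + I*√37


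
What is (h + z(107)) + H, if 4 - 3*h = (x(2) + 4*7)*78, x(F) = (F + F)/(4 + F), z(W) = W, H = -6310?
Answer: -6947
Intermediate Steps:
x(F) = 2*F/(4 + F) (x(F) = (2*F)/(4 + F) = 2*F/(4 + F))
h = -744 (h = 4/3 - (2*2/(4 + 2) + 4*7)*78/3 = 4/3 - (2*2/6 + 28)*78/3 = 4/3 - (2*2*(⅙) + 28)*78/3 = 4/3 - (⅔ + 28)*78/3 = 4/3 - 86*78/9 = 4/3 - ⅓*2236 = 4/3 - 2236/3 = -744)
(h + z(107)) + H = (-744 + 107) - 6310 = -637 - 6310 = -6947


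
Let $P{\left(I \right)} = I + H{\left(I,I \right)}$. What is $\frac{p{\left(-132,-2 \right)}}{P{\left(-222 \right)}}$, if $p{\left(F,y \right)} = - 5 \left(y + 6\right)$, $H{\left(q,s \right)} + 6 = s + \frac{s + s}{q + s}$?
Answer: $\frac{20}{449} \approx 0.044543$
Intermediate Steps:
$H{\left(q,s \right)} = -6 + s + \frac{2 s}{q + s}$ ($H{\left(q,s \right)} = -6 + \left(s + \frac{s + s}{q + s}\right) = -6 + \left(s + \frac{2 s}{q + s}\right) = -6 + s + \frac{2 s}{q + s}$)
$p{\left(F,y \right)} = -30 - 5 y$ ($p{\left(F,y \right)} = - 5 \left(6 + y\right) = -30 - 5 y$)
$P{\left(I \right)} = I + \frac{- 10 I + 2 I^{2}}{2 I}$ ($P{\left(I \right)} = I + \frac{I^{2} - 6 I - 4 I + I I}{I + I} = I + \frac{I^{2} - 6 I - 4 I + I^{2}}{2 I} = I + \frac{1}{2 I} \left(- 10 I + 2 I^{2}\right) = I + \frac{- 10 I + 2 I^{2}}{2 I}$)
$\frac{p{\left(-132,-2 \right)}}{P{\left(-222 \right)}} = \frac{-30 - -10}{-5 + 2 \left(-222\right)} = \frac{-30 + 10}{-5 - 444} = - \frac{20}{-449} = \left(-20\right) \left(- \frac{1}{449}\right) = \frac{20}{449}$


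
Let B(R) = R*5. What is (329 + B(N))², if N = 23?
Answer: 197136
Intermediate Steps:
B(R) = 5*R
(329 + B(N))² = (329 + 5*23)² = (329 + 115)² = 444² = 197136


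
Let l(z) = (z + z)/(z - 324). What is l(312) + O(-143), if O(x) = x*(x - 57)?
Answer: 28548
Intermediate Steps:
O(x) = x*(-57 + x)
l(z) = 2*z/(-324 + z) (l(z) = (2*z)/(-324 + z) = 2*z/(-324 + z))
l(312) + O(-143) = 2*312/(-324 + 312) - 143*(-57 - 143) = 2*312/(-12) - 143*(-200) = 2*312*(-1/12) + 28600 = -52 + 28600 = 28548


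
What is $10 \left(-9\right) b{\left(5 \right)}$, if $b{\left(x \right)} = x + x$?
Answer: $-900$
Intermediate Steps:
$b{\left(x \right)} = 2 x$
$10 \left(-9\right) b{\left(5 \right)} = 10 \left(-9\right) 2 \cdot 5 = \left(-90\right) 10 = -900$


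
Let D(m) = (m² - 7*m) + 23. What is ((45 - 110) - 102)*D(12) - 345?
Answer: -14206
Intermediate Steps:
D(m) = 23 + m² - 7*m
((45 - 110) - 102)*D(12) - 345 = ((45 - 110) - 102)*(23 + 12² - 7*12) - 345 = (-65 - 102)*(23 + 144 - 84) - 345 = -167*83 - 345 = -13861 - 345 = -14206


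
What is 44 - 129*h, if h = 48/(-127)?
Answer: 11780/127 ≈ 92.756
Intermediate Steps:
h = -48/127 (h = 48*(-1/127) = -48/127 ≈ -0.37795)
44 - 129*h = 44 - 129*(-48/127) = 44 + 6192/127 = 11780/127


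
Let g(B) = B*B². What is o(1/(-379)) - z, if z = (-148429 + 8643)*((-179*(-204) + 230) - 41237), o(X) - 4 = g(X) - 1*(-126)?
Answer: -34176239359733445/54439939 ≈ -6.2778e+8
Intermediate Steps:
g(B) = B³
o(X) = 130 + X³ (o(X) = 4 + (X³ - 1*(-126)) = 4 + (X³ + 126) = 4 + (126 + X³) = 130 + X³)
z = 627778926 (z = -139786*((36516 + 230) - 41237) = -139786*(36746 - 41237) = -139786*(-4491) = 627778926)
o(1/(-379)) - z = (130 + (1/(-379))³) - 1*627778926 = (130 + (-1/379)³) - 627778926 = (130 - 1/54439939) - 627778926 = 7077192069/54439939 - 627778926 = -34176239359733445/54439939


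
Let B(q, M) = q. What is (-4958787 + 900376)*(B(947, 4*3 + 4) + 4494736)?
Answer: -18245329339713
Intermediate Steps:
(-4958787 + 900376)*(B(947, 4*3 + 4) + 4494736) = (-4958787 + 900376)*(947 + 4494736) = -4058411*4495683 = -18245329339713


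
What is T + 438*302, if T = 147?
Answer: 132423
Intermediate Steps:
T + 438*302 = 147 + 438*302 = 147 + 132276 = 132423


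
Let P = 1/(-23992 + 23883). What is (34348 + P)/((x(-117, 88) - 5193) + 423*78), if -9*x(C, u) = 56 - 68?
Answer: 11231793/9091363 ≈ 1.2354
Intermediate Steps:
P = -1/109 (P = 1/(-109) = -1/109 ≈ -0.0091743)
x(C, u) = 4/3 (x(C, u) = -(56 - 68)/9 = -1/9*(-12) = 4/3)
(34348 + P)/((x(-117, 88) - 5193) + 423*78) = (34348 - 1/109)/((4/3 - 5193) + 423*78) = 3743931/(109*(-15575/3 + 32994)) = 3743931/(109*(83407/3)) = (3743931/109)*(3/83407) = 11231793/9091363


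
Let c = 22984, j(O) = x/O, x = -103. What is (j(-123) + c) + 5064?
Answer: 3450007/123 ≈ 28049.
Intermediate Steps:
j(O) = -103/O
(j(-123) + c) + 5064 = (-103/(-123) + 22984) + 5064 = (-103*(-1/123) + 22984) + 5064 = (103/123 + 22984) + 5064 = 2827135/123 + 5064 = 3450007/123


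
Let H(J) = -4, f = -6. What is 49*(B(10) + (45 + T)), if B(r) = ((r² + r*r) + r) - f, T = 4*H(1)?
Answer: 12005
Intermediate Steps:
T = -16 (T = 4*(-4) = -16)
B(r) = 6 + r + 2*r² (B(r) = ((r² + r*r) + r) - 1*(-6) = ((r² + r²) + r) + 6 = (2*r² + r) + 6 = (r + 2*r²) + 6 = 6 + r + 2*r²)
49*(B(10) + (45 + T)) = 49*((6 + 10 + 2*10²) + (45 - 16)) = 49*((6 + 10 + 2*100) + 29) = 49*((6 + 10 + 200) + 29) = 49*(216 + 29) = 49*245 = 12005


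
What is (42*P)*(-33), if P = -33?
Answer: 45738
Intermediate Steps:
(42*P)*(-33) = (42*(-33))*(-33) = -1386*(-33) = 45738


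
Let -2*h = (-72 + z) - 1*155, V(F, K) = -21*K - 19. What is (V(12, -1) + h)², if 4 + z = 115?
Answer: 3600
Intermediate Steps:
z = 111 (z = -4 + 115 = 111)
V(F, K) = -19 - 21*K
h = 58 (h = -((-72 + 111) - 1*155)/2 = -(39 - 155)/2 = -½*(-116) = 58)
(V(12, -1) + h)² = ((-19 - 21*(-1)) + 58)² = ((-19 + 21) + 58)² = (2 + 58)² = 60² = 3600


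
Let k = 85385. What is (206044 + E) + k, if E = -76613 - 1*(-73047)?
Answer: 287863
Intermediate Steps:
E = -3566 (E = -76613 + 73047 = -3566)
(206044 + E) + k = (206044 - 3566) + 85385 = 202478 + 85385 = 287863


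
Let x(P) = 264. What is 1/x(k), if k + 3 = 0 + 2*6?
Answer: 1/264 ≈ 0.0037879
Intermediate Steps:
k = 9 (k = -3 + (0 + 2*6) = -3 + (0 + 12) = -3 + 12 = 9)
1/x(k) = 1/264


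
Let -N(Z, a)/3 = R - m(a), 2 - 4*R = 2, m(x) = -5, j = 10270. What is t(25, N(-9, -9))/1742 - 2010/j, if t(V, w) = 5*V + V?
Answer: -7542/68809 ≈ -0.10961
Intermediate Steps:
R = 0 (R = 1/2 - 1/4*2 = 1/2 - 1/2 = 0)
N(Z, a) = -15 (N(Z, a) = -3*(0 - 1*(-5)) = -3*(0 + 5) = -3*5 = -15)
t(V, w) = 6*V
t(25, N(-9, -9))/1742 - 2010/j = (6*25)/1742 - 2010/10270 = 150*(1/1742) - 2010*1/10270 = 75/871 - 201/1027 = -7542/68809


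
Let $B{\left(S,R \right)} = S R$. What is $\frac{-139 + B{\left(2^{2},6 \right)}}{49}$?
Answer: $- \frac{115}{49} \approx -2.3469$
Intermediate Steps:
$B{\left(S,R \right)} = R S$
$\frac{-139 + B{\left(2^{2},6 \right)}}{49} = \frac{-139 + 6 \cdot 2^{2}}{49} = \left(-139 + 6 \cdot 4\right) \frac{1}{49} = \left(-139 + 24\right) \frac{1}{49} = \left(-115\right) \frac{1}{49} = - \frac{115}{49}$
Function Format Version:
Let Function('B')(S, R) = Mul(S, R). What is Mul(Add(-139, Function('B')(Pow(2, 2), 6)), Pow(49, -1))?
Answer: Rational(-115, 49) ≈ -2.3469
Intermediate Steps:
Function('B')(S, R) = Mul(R, S)
Mul(Add(-139, Function('B')(Pow(2, 2), 6)), Pow(49, -1)) = Mul(Add(-139, Mul(6, Pow(2, 2))), Pow(49, -1)) = Mul(Add(-139, Mul(6, 4)), Rational(1, 49)) = Mul(Add(-139, 24), Rational(1, 49)) = Mul(-115, Rational(1, 49)) = Rational(-115, 49)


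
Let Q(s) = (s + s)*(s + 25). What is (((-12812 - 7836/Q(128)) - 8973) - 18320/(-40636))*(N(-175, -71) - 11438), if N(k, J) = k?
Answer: 2796255470452157/11052992 ≈ 2.5299e+8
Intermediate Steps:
Q(s) = 2*s*(25 + s) (Q(s) = (2*s)*(25 + s) = 2*s*(25 + s))
(((-12812 - 7836/Q(128)) - 8973) - 18320/(-40636))*(N(-175, -71) - 11438) = (((-12812 - 7836*1/(256*(25 + 128))) - 8973) - 18320/(-40636))*(-175 - 11438) = (((-12812 - 7836/(2*128*153)) - 8973) - 18320*(-1/40636))*(-11613) = (((-12812 - 7836/39168) - 8973) + 4580/10159)*(-11613) = (((-12812 - 7836*1/39168) - 8973) + 4580/10159)*(-11613) = (((-12812 - 653/3264) - 8973) + 4580/10159)*(-11613) = ((-41819021/3264 - 8973) + 4580/10159)*(-11613) = (-71106893/3264 + 4580/10159)*(-11613) = -722359976867/33158976*(-11613) = 2796255470452157/11052992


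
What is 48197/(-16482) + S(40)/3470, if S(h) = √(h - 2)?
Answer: -48197/16482 + √38/3470 ≈ -2.9224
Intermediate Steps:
S(h) = √(-2 + h)
48197/(-16482) + S(40)/3470 = 48197/(-16482) + √(-2 + 40)/3470 = 48197*(-1/16482) + √38*(1/3470) = -48197/16482 + √38/3470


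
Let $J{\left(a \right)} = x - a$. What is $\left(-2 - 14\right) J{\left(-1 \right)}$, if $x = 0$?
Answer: $-16$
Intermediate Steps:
$J{\left(a \right)} = - a$ ($J{\left(a \right)} = 0 - a = - a$)
$\left(-2 - 14\right) J{\left(-1 \right)} = \left(-2 - 14\right) \left(\left(-1\right) \left(-1\right)\right) = \left(-16\right) 1 = -16$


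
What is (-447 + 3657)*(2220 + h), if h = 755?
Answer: 9549750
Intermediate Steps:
(-447 + 3657)*(2220 + h) = (-447 + 3657)*(2220 + 755) = 3210*2975 = 9549750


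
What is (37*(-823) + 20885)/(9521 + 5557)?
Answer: -4783/7539 ≈ -0.63443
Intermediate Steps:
(37*(-823) + 20885)/(9521 + 5557) = (-30451 + 20885)/15078 = -9566*1/15078 = -4783/7539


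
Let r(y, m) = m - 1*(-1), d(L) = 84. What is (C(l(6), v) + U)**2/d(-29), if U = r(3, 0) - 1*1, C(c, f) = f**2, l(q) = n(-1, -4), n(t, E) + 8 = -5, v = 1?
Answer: 1/84 ≈ 0.011905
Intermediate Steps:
n(t, E) = -13 (n(t, E) = -8 - 5 = -13)
l(q) = -13
r(y, m) = 1 + m (r(y, m) = m + 1 = 1 + m)
U = 0 (U = (1 + 0) - 1*1 = 1 - 1 = 0)
(C(l(6), v) + U)**2/d(-29) = (1**2 + 0)**2/84 = (1 + 0)**2*(1/84) = 1**2*(1/84) = 1*(1/84) = 1/84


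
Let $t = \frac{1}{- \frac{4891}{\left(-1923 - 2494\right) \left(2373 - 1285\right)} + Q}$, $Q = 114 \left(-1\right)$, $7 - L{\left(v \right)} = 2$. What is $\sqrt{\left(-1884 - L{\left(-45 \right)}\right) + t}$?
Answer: $\frac{i \sqrt{566954898679836340089}}{547844453} \approx 43.463 i$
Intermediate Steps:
$L{\left(v \right)} = 5$ ($L{\left(v \right)} = 7 - 2 = 5$)
$Q = -114$
$t = - \frac{4805696}{547844453}$ ($t = \frac{1}{- \frac{4891}{\left(-1923 - 2494\right) \left(2373 - 1285\right)} - 114} = \frac{1}{- \frac{4891}{\left(-4417\right) 1088} - 114} = \frac{1}{- \frac{4891}{-4805696} - 114} = \frac{1}{\left(-4891\right) \left(- \frac{1}{4805696}\right) - 114} = \frac{1}{\frac{4891}{4805696} - 114} = \frac{1}{- \frac{547844453}{4805696}} = - \frac{4805696}{547844453} \approx -0.008772$)
$\sqrt{\left(-1884 - L{\left(-45 \right)}\right) + t} = \sqrt{\left(-1884 - 5\right) - \frac{4805696}{547844453}} = \sqrt{-1889 - \frac{4805696}{547844453}} = \sqrt{- \frac{1034882977413}{547844453}} = \frac{i \sqrt{566954898679836340089}}{547844453}$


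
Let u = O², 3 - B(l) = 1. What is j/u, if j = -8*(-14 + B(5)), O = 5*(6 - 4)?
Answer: 24/25 ≈ 0.96000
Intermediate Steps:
B(l) = 2 (B(l) = 3 - 1*1 = 3 - 1 = 2)
O = 10 (O = 5*2 = 10)
u = 100 (u = 10² = 100)
j = 96 (j = -8*(-14 + 2) = -8*(-12) = 96)
j/u = 96/100 = 96*(1/100) = 24/25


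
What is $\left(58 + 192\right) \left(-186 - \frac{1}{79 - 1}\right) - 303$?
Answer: $- \frac{1825442}{39} \approx -46806.0$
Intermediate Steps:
$\left(58 + 192\right) \left(-186 - \frac{1}{79 - 1}\right) - 303 = 250 \left(-186 - \frac{1}{78}\right) - 303 = 250 \left(- \frac{14509}{78}\right) - 303 = - \frac{1813625}{39} - 303 = - \frac{1825442}{39}$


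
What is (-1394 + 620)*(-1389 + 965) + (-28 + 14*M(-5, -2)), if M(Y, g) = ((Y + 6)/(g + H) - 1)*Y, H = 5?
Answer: 984584/3 ≈ 3.2819e+5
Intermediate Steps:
M(Y, g) = Y*(-1 + (6 + Y)/(5 + g)) (M(Y, g) = ((Y + 6)/(g + 5) - 1)*Y = ((6 + Y)/(5 + g) - 1)*Y = (-1 + (6 + Y)/(5 + g))*Y = Y*(-1 + (6 + Y)/(5 + g)))
(-1394 + 620)*(-1389 + 965) + (-28 + 14*M(-5, -2)) = (-1394 + 620)*(-1389 + 965) + (-28 + 14*(-5*(1 - 5 - 1*(-2))/(5 - 2))) = -774*(-424) + (-28 + 14*(-5*(1 - 5 + 2)/3)) = 328176 + (-28 + 14*(-5*1/3*(-2))) = 328176 + (-28 + 14*(10/3)) = 328176 + (-28 + 140/3) = 328176 + 56/3 = 984584/3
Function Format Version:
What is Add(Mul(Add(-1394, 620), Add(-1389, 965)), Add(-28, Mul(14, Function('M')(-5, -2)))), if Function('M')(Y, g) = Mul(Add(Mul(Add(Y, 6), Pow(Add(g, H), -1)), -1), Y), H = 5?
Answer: Rational(984584, 3) ≈ 3.2819e+5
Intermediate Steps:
Function('M')(Y, g) = Mul(Y, Add(-1, Mul(Pow(Add(5, g), -1), Add(6, Y)))) (Function('M')(Y, g) = Mul(Add(Mul(Add(Y, 6), Pow(Add(g, 5), -1)), -1), Y) = Mul(Add(Mul(Add(6, Y), Pow(Add(5, g), -1)), -1), Y) = Mul(Add(Mul(Pow(Add(5, g), -1), Add(6, Y)), -1), Y) = Mul(Add(-1, Mul(Pow(Add(5, g), -1), Add(6, Y))), Y) = Mul(Y, Add(-1, Mul(Pow(Add(5, g), -1), Add(6, Y)))))
Add(Mul(Add(-1394, 620), Add(-1389, 965)), Add(-28, Mul(14, Function('M')(-5, -2)))) = Add(Mul(Add(-1394, 620), Add(-1389, 965)), Add(-28, Mul(14, Mul(-5, Pow(Add(5, -2), -1), Add(1, -5, Mul(-1, -2)))))) = Add(Mul(-774, -424), Add(-28, Mul(14, Mul(-5, Pow(3, -1), Add(1, -5, 2))))) = Add(328176, Add(-28, Mul(14, Mul(-5, Rational(1, 3), -2)))) = Add(328176, Add(-28, Mul(14, Rational(10, 3)))) = Add(328176, Add(-28, Rational(140, 3))) = Add(328176, Rational(56, 3)) = Rational(984584, 3)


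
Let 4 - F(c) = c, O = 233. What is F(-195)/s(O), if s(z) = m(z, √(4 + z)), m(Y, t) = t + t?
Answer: 199*√237/474 ≈ 6.4632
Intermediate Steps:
F(c) = 4 - c
m(Y, t) = 2*t
s(z) = 2*√(4 + z)
F(-195)/s(O) = (4 - 1*(-195))/((2*√(4 + 233))) = (4 + 195)/((2*√237)) = 199*(√237/474) = 199*√237/474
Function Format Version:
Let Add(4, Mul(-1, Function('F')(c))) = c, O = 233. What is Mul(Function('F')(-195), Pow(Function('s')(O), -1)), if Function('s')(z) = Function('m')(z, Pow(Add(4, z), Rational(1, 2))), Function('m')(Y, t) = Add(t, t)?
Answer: Mul(Rational(199, 474), Pow(237, Rational(1, 2))) ≈ 6.4632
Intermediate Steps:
Function('F')(c) = Add(4, Mul(-1, c))
Function('m')(Y, t) = Mul(2, t)
Function('s')(z) = Mul(2, Pow(Add(4, z), Rational(1, 2)))
Mul(Function('F')(-195), Pow(Function('s')(O), -1)) = Mul(Add(4, Mul(-1, -195)), Pow(Mul(2, Pow(Add(4, 233), Rational(1, 2))), -1)) = Mul(Add(4, 195), Pow(Mul(2, Pow(237, Rational(1, 2))), -1)) = Mul(199, Mul(Rational(1, 474), Pow(237, Rational(1, 2)))) = Mul(Rational(199, 474), Pow(237, Rational(1, 2)))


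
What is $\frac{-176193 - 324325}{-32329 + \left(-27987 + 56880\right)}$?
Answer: $\frac{250259}{1718} \approx 145.67$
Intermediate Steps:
$\frac{-176193 - 324325}{-32329 + \left(-27987 + 56880\right)} = - \frac{500518}{-32329 + 28893} = - \frac{500518}{-3436} = \left(-500518\right) \left(- \frac{1}{3436}\right) = \frac{250259}{1718}$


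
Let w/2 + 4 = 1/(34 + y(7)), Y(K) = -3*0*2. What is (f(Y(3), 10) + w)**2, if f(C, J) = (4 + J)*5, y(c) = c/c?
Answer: 4717584/1225 ≈ 3851.1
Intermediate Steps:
y(c) = 1
Y(K) = 0 (Y(K) = 0*2 = 0)
w = -278/35 (w = -8 + 2/(34 + 1) = -8 + 2/35 = -278/35 ≈ -7.9429)
f(C, J) = 20 + 5*J
(f(Y(3), 10) + w)**2 = ((20 + 5*10) - 278/35)**2 = ((20 + 50) - 278/35)**2 = (70 - 278/35)**2 = (2172/35)**2 = 4717584/1225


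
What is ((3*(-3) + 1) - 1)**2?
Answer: 81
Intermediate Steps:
((3*(-3) + 1) - 1)**2 = ((-9 + 1) - 1)**2 = (-8 - 1)**2 = (-9)**2 = 81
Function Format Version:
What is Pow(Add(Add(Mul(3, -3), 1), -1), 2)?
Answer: 81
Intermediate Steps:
Pow(Add(Add(Mul(3, -3), 1), -1), 2) = Pow(Add(Add(-9, 1), -1), 2) = Pow(Add(-8, -1), 2) = Pow(-9, 2) = 81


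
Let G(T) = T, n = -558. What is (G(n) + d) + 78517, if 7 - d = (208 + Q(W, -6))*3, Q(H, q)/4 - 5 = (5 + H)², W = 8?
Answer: 75254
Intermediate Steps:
Q(H, q) = 20 + 4*(5 + H)²
d = -2705 (d = 7 - (208 + (20 + 4*(5 + 8)²))*3 = 7 - (208 + (20 + 4*13²))*3 = 7 - (208 + (20 + 4*169))*3 = 7 - (208 + (20 + 676))*3 = 7 - (208 + 696)*3 = 7 - 904*3 = 7 - 1*2712 = 7 - 2712 = -2705)
(G(n) + d) + 78517 = (-558 - 2705) + 78517 = -3263 + 78517 = 75254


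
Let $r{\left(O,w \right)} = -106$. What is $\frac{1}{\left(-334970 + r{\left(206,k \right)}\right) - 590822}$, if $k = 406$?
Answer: $- \frac{1}{925898} \approx -1.08 \cdot 10^{-6}$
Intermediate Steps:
$\frac{1}{\left(-334970 + r{\left(206,k \right)}\right) - 590822} = \frac{1}{\left(-334970 - 106\right) - 590822} = \frac{1}{-335076 - 590822} = \frac{1}{-925898} = - \frac{1}{925898}$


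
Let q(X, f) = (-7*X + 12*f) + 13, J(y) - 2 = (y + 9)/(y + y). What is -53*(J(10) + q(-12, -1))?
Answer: -93227/20 ≈ -4661.4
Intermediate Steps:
J(y) = 2 + (9 + y)/(2*y) (J(y) = 2 + (y + 9)/(y + y) = 2 + (9 + y)/((2*y)) = 2 + (9 + y)*(1/(2*y)) = 2 + (9 + y)/(2*y))
q(X, f) = 13 - 7*X + 12*f
-53*(J(10) + q(-12, -1)) = -53*((½)*(9 + 5*10)/10 + (13 - 7*(-12) + 12*(-1))) = -53*((½)*(⅒)*(9 + 50) + (13 + 84 - 12)) = -53*((½)*(⅒)*59 + 85) = -53*(59/20 + 85) = -53*1759/20 = -93227/20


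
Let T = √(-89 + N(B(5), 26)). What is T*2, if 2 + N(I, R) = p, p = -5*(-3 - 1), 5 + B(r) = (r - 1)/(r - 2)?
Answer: 2*I*√71 ≈ 16.852*I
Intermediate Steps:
B(r) = -5 + (-1 + r)/(-2 + r) (B(r) = -5 + (r - 1)/(r - 2) = -5 + (-1 + r)/(-2 + r))
p = 20 (p = -5*(-4) = 20)
N(I, R) = 18 (N(I, R) = -2 + 20 = 18)
T = I*√71 (T = √(-89 + 18) = √(-71) = I*√71 ≈ 8.4261*I)
T*2 = (I*√71)*2 = 2*I*√71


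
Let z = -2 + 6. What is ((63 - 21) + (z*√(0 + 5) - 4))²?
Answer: 1524 + 304*√5 ≈ 2203.8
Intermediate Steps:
z = 4
((63 - 21) + (z*√(0 + 5) - 4))² = ((63 - 21) + (4*√(0 + 5) - 4))² = (42 + (4*√5 - 4))² = (42 + (-4 + 4*√5))² = (38 + 4*√5)²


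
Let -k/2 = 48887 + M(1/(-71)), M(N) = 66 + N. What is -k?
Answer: 6951324/71 ≈ 97906.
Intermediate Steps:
k = -6951324/71 (k = -2*(48887 + (66 + 1/(-71))) = -2*(48887 + (66 - 1/71)) = -2*(48887 + 4685/71) = -2*3475662/71 = -6951324/71 ≈ -97906.)
-k = -1*(-6951324/71) = 6951324/71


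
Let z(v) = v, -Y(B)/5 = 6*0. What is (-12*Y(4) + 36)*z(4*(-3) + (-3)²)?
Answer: -108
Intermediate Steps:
Y(B) = 0 (Y(B) = -30*0 = -5*0 = 0)
(-12*Y(4) + 36)*z(4*(-3) + (-3)²) = (-12*0 + 36)*(4*(-3) + (-3)²) = (0 + 36)*(-12 + 9) = 36*(-3) = -108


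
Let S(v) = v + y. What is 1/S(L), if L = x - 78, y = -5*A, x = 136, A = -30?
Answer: 1/208 ≈ 0.0048077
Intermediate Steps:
y = 150 (y = -5*(-30) = 150)
L = 58 (L = 136 - 78 = 58)
S(v) = 150 + v (S(v) = v + 150 = 150 + v)
1/S(L) = 1/(150 + 58) = 1/208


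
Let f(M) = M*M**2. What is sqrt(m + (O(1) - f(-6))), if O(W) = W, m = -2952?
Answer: I*sqrt(2735) ≈ 52.297*I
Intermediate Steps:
f(M) = M**3
sqrt(m + (O(1) - f(-6))) = sqrt(-2952 + (1 - 1*(-6)**3)) = sqrt(-2952 + (1 - 1*(-216))) = sqrt(-2952 + (1 + 216)) = sqrt(-2952 + 217) = sqrt(-2735) = I*sqrt(2735)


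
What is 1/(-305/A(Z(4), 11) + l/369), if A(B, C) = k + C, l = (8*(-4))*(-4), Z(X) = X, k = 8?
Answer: -7011/110113 ≈ -0.063671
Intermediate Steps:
l = 128 (l = -32*(-4) = 128)
A(B, C) = 8 + C
1/(-305/A(Z(4), 11) + l/369) = 1/(-305/(8 + 11) + 128/369) = 1/(-305/19 + 128*(1/369)) = 1/(-305*1/19 + 128/369) = 1/(-305/19 + 128/369) = 1/(-110113/7011) = -7011/110113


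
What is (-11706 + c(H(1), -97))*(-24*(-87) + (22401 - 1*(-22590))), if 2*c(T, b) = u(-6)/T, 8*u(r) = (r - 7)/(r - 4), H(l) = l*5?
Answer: -440884807173/800 ≈ -5.5111e+8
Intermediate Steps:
H(l) = 5*l
u(r) = (-7 + r)/(8*(-4 + r)) (u(r) = ((r - 7)/(r - 4))/8 = ((-7 + r)/(-4 + r))/8 = (-7 + r)/(8*(-4 + r)))
c(T, b) = 13/(160*T) (c(T, b) = (((-7 - 6)/(8*(-4 - 6)))/T)/2 = (((⅛)*(-13)/(-10))/T)/2 = (((⅛)*(-⅒)*(-13))/T)/2 = (13/(80*T))/2 = 13/(160*T))
(-11706 + c(H(1), -97))*(-24*(-87) + (22401 - 1*(-22590))) = (-11706 + 13/(160*((5*1))))*(-24*(-87) + (22401 - 1*(-22590))) = (-11706 + (13/160)/5)*(2088 + (22401 + 22590)) = (-11706 + (13/160)*(⅕))*(2088 + 44991) = (-11706 + 13/800)*47079 = -9364787/800*47079 = -440884807173/800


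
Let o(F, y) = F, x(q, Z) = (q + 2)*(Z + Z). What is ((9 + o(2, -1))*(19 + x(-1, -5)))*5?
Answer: 495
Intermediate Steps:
x(q, Z) = 2*Z*(2 + q) (x(q, Z) = (2 + q)*(2*Z) = 2*Z*(2 + q))
((9 + o(2, -1))*(19 + x(-1, -5)))*5 = ((9 + 2)*(19 + 2*(-5)*(2 - 1)))*5 = (11*(19 + 2*(-5)*1))*5 = (11*(19 - 10))*5 = (11*9)*5 = 99*5 = 495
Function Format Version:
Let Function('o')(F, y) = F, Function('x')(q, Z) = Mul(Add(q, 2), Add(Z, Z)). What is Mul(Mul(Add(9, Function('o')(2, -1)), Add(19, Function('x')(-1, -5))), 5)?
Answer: 495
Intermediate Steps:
Function('x')(q, Z) = Mul(2, Z, Add(2, q)) (Function('x')(q, Z) = Mul(Add(2, q), Mul(2, Z)) = Mul(2, Z, Add(2, q)))
Mul(Mul(Add(9, Function('o')(2, -1)), Add(19, Function('x')(-1, -5))), 5) = Mul(Mul(Add(9, 2), Add(19, Mul(2, -5, Add(2, -1)))), 5) = Mul(Mul(11, Add(19, Mul(2, -5, 1))), 5) = Mul(Mul(11, Add(19, -10)), 5) = Mul(Mul(11, 9), 5) = Mul(99, 5) = 495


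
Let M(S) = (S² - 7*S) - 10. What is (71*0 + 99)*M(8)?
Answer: -198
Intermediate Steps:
M(S) = -10 + S² - 7*S
(71*0 + 99)*M(8) = (71*0 + 99)*(-10 + 8² - 7*8) = (0 + 99)*(-10 + 64 - 56) = 99*(-2) = -198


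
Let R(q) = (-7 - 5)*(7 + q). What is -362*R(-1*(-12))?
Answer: 82536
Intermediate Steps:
R(q) = -84 - 12*q (R(q) = -12*(7 + q) = -84 - 12*q)
-362*R(-1*(-12)) = -362*(-84 - (-12)*(-12)) = -362*(-84 - 12*12) = -362*(-84 - 144) = -362*(-228) = 82536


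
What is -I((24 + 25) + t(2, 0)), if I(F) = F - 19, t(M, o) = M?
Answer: -32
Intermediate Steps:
I(F) = -19 + F
-I((24 + 25) + t(2, 0)) = -(-19 + ((24 + 25) + 2)) = -(-19 + (49 + 2)) = -(-19 + 51) = -1*32 = -32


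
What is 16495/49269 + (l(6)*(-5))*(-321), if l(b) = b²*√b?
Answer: 16495/49269 + 57780*√6 ≈ 1.4153e+5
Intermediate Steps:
l(b) = b^(5/2)
16495/49269 + (l(6)*(-5))*(-321) = 16495/49269 + (6^(5/2)*(-5))*(-321) = 16495*(1/49269) + ((36*√6)*(-5))*(-321) = 16495/49269 - 180*√6*(-321) = 16495/49269 + 57780*√6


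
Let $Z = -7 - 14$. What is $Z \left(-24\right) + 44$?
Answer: $548$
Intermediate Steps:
$Z = -21$
$Z \left(-24\right) + 44 = \left(-21\right) \left(-24\right) + 44 = 504 + 44 = 548$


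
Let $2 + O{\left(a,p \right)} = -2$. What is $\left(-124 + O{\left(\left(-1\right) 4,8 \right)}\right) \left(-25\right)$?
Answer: $3200$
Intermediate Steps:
$O{\left(a,p \right)} = -4$ ($O{\left(a,p \right)} = -2 - 2 = -4$)
$\left(-124 + O{\left(\left(-1\right) 4,8 \right)}\right) \left(-25\right) = \left(-124 - 4\right) \left(-25\right) = \left(-128\right) \left(-25\right) = 3200$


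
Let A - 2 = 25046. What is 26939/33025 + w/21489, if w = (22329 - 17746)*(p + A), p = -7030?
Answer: 69940195039/18196775 ≈ 3843.5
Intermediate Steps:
A = 25048 (A = 2 + 25046 = 25048)
w = 82576494 (w = (22329 - 17746)*(-7030 + 25048) = 4583*18018 = 82576494)
26939/33025 + w/21489 = 26939/33025 + 82576494/21489 = 26939*(1/33025) + 82576494*(1/21489) = 26939/33025 + 2117346/551 = 69940195039/18196775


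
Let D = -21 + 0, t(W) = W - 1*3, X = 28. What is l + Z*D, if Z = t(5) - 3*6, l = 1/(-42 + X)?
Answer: 4703/14 ≈ 335.93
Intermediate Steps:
l = -1/14 (l = 1/(-42 + 28) = 1/(-14) = -1/14 ≈ -0.071429)
t(W) = -3 + W (t(W) = W - 3 = -3 + W)
D = -21
Z = -16 (Z = (-3 + 5) - 3*6 = 2 - 18 = -16)
l + Z*D = -1/14 - 16*(-21) = -1/14 + 336 = 4703/14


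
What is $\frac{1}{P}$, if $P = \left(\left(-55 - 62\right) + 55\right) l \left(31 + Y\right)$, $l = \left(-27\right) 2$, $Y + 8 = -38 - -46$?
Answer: $\frac{1}{103788} \approx 9.635 \cdot 10^{-6}$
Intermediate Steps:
$Y = 0$ ($Y = -8 - -8 = -8 + \left(-38 + 46\right) = -8 + 8 = 0$)
$l = -54$
$P = 103788$ ($P = \left(\left(-55 - 62\right) + 55\right) \left(-54\right) \left(31 + 0\right) = \left(-117 + 55\right) \left(-54\right) 31 = \left(-62\right) \left(-54\right) 31 = 3348 \cdot 31 = 103788$)
$\frac{1}{P} = \frac{1}{103788}$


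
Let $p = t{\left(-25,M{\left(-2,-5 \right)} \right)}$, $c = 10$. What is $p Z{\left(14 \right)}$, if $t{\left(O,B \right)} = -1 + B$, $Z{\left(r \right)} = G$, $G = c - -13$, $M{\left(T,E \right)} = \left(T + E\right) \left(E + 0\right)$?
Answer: $782$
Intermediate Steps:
$M{\left(T,E \right)} = E \left(E + T\right)$ ($M{\left(T,E \right)} = \left(E + T\right) E = E \left(E + T\right)$)
$G = 23$ ($G = 10 - -13 = 10 + 13 = 23$)
$Z{\left(r \right)} = 23$
$p = 34$ ($p = -1 - 5 \left(-5 - 2\right) = -1 - -35 = -1 + 35 = 34$)
$p Z{\left(14 \right)} = 34 \cdot 23 = 782$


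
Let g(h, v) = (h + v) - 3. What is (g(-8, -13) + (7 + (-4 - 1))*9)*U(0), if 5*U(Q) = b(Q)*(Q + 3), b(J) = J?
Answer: 0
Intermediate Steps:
g(h, v) = -3 + h + v
U(Q) = Q*(3 + Q)/5 (U(Q) = (Q*(Q + 3))/5 = (Q*(3 + Q))/5 = Q*(3 + Q)/5)
(g(-8, -13) + (7 + (-4 - 1))*9)*U(0) = ((-3 - 8 - 13) + (7 + (-4 - 1))*9)*((⅕)*0*(3 + 0)) = (-24 + (7 - 5)*9)*((⅕)*0*3) = (-24 + 2*9)*0 = (-24 + 18)*0 = -6*0 = 0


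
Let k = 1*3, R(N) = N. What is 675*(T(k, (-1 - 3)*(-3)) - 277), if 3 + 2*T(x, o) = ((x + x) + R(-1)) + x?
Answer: -370575/2 ≈ -1.8529e+5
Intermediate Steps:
k = 3
T(x, o) = -2 + 3*x/2 (T(x, o) = -3/2 + (((x + x) - 1) + x)/2 = -3/2 + ((2*x - 1) + x)/2 = -3/2 + ((-1 + 2*x) + x)/2 = -3/2 + (-1 + 3*x)/2 = -3/2 + (-½ + 3*x/2) = -2 + 3*x/2)
675*(T(k, (-1 - 3)*(-3)) - 277) = 675*((-2 + (3/2)*3) - 277) = 675*((-2 + 9/2) - 277) = 675*(5/2 - 277) = 675*(-549/2) = -370575/2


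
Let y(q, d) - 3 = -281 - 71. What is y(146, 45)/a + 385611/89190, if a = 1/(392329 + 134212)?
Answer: -5463268183033/29730 ≈ -1.8376e+8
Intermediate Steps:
a = 1/526541 ≈ 1.8992e-6
y(q, d) = -349 (y(q, d) = 3 + (-281 - 71) = 3 - 352 = -349)
y(146, 45)/a + 385611/89190 = -349/1/526541 + 385611/89190 = -349*526541 + 385611*(1/89190) = -183762809 + 128537/29730 = -5463268183033/29730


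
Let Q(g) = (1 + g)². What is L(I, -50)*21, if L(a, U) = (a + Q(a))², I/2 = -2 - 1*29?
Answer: 281153901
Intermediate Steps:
I = -62 (I = 2*(-2 - 1*29) = 2*(-2 - 29) = 2*(-31) = -62)
L(a, U) = (a + (1 + a)²)²
L(I, -50)*21 = (-62 + (1 - 62)²)²*21 = (-62 + (-61)²)²*21 = (-62 + 3721)²*21 = 3659²*21 = 13388281*21 = 281153901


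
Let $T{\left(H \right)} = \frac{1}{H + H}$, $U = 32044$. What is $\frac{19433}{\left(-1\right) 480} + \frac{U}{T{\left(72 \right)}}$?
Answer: $\frac{2214861847}{480} \approx 4.6143 \cdot 10^{6}$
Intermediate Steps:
$T{\left(H \right)} = \frac{1}{2 H}$
$\frac{19433}{\left(-1\right) 480} + \frac{U}{T{\left(72 \right)}} = \frac{19433}{\left(-1\right) 480} + \frac{32044}{\frac{1}{2} \cdot \frac{1}{72}} = \frac{19433}{-480} + \frac{32044}{\frac{1}{2} \cdot \frac{1}{72}} = 19433 \left(- \frac{1}{480}\right) + 32044 \frac{1}{\frac{1}{144}} = - \frac{19433}{480} + 32044 \cdot 144 = - \frac{19433}{480} + 4614336 = \frac{2214861847}{480}$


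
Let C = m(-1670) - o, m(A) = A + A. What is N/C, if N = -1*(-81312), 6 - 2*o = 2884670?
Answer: 1694/29979 ≈ 0.056506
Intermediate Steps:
m(A) = 2*A
o = -1442332 (o = 3 - ½*2884670 = 3 - 1442335 = -1442332)
N = 81312
C = 1438992 (C = 2*(-1670) - 1*(-1442332) = -3340 + 1442332 = 1438992)
N/C = 81312/1438992 = 81312*(1/1438992) = 1694/29979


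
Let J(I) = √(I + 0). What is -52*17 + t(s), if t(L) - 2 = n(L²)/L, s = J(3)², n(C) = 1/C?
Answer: -23813/27 ≈ -881.96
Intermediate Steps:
J(I) = √I
s = 3 (s = (√3)² = 3)
t(L) = 2 + L⁻³ (t(L) = 2 + 1/((L²)*L) = 2 + 1/(L²*L) = 2 + L⁻³)
-52*17 + t(s) = -52*17 + (2 + 3⁻³) = -884 + (2 + 1/27) = -884 + 55/27 = -23813/27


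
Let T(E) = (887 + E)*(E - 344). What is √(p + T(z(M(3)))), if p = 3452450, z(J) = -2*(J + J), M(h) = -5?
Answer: √3158582 ≈ 1777.2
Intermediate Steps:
z(J) = -4*J
T(E) = (-344 + E)*(887 + E) (T(E) = (887 + E)*(-344 + E) = (-344 + E)*(887 + E))
√(p + T(z(M(3)))) = √(3452450 + (-305128 + (-4*(-5))² + 543*(-4*(-5)))) = √(3452450 + (-305128 + 20² + 543*20)) = √(3452450 + (-305128 + 400 + 10860)) = √(3452450 - 293868) = √3158582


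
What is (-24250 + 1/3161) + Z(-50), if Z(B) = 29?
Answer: -76562580/3161 ≈ -24221.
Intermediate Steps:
(-24250 + 1/3161) + Z(-50) = (-24250 + 1/3161) + 29 = -76654249/3161 + 29 = -76562580/3161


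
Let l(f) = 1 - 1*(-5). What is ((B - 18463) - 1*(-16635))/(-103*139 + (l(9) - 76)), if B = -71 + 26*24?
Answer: 1275/14387 ≈ 0.088622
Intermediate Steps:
l(f) = 6 (l(f) = 1 + 5 = 6)
B = 553 (B = -71 + 624 = 553)
((B - 18463) - 1*(-16635))/(-103*139 + (l(9) - 76)) = ((553 - 18463) - 1*(-16635))/(-103*139 + (6 - 76)) = (-17910 + 16635)/(-14317 - 70) = -1275/(-14387) = -1275*(-1/14387) = 1275/14387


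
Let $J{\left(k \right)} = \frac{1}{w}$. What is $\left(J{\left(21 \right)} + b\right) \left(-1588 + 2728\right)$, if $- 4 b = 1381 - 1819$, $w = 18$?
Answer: $\frac{374680}{3} \approx 1.2489 \cdot 10^{5}$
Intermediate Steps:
$b = \frac{219}{2}$ ($b = - \frac{1381 - 1819}{4} = \left(- \frac{1}{4}\right) \left(-438\right) = \frac{219}{2} \approx 109.5$)
$J{\left(k \right)} = \frac{1}{18}$
$\left(J{\left(21 \right)} + b\right) \left(-1588 + 2728\right) = \left(\frac{1}{18} + \frac{219}{2}\right) \left(-1588 + 2728\right) = \frac{986}{9} \cdot 1140 = \frac{374680}{3}$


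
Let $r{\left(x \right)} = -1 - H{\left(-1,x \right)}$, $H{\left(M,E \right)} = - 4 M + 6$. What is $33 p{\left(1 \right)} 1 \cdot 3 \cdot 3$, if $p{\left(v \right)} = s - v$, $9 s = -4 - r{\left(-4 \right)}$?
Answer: $-66$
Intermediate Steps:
$H{\left(M,E \right)} = 6 - 4 M$
$r{\left(x \right)} = -11$ ($r{\left(x \right)} = -1 - \left(6 - -4\right) = -1 - \left(6 + 4\right) = -1 - 10 = -11$)
$s = \frac{7}{9}$ ($s = \frac{-4 - -11}{9} = \frac{-4 + 11}{9} = \frac{1}{9} \cdot 7 = \frac{7}{9} \approx 0.77778$)
$p{\left(v \right)} = \frac{7}{9} - v$
$33 p{\left(1 \right)} 1 \cdot 3 \cdot 3 = 33 \left(\frac{7}{9} - 1\right) 1 \cdot 3 \cdot 3 = 33 \left(\frac{7}{9} - 1\right) 3 \cdot 3 = 33 \left(- \frac{2}{9}\right) 9 = \left(- \frac{22}{3}\right) 9 = -66$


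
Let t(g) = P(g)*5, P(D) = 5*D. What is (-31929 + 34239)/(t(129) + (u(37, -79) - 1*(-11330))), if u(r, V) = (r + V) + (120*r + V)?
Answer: 1155/9437 ≈ 0.12239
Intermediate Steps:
t(g) = 25*g (t(g) = (5*g)*5 = 25*g)
u(r, V) = 2*V + 121*r (u(r, V) = (V + r) + (V + 120*r) = 2*V + 121*r)
(-31929 + 34239)/(t(129) + (u(37, -79) - 1*(-11330))) = (-31929 + 34239)/(25*129 + ((2*(-79) + 121*37) - 1*(-11330))) = 2310/(3225 + ((-158 + 4477) + 11330)) = 2310/(3225 + (4319 + 11330)) = 2310/(3225 + 15649) = 2310/18874 = 2310*(1/18874) = 1155/9437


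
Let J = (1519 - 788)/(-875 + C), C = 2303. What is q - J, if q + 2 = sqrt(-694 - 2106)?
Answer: -211/84 + 20*I*sqrt(7) ≈ -2.5119 + 52.915*I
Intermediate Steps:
J = 43/84 (J = (1519 - 788)/(-875 + 2303) = 731/1428 = 731*(1/1428) = 43/84 ≈ 0.51190)
q = -2 + 20*I*sqrt(7) (q = -2 + sqrt(-694 - 2106) = -2 + sqrt(-2800) = -2 + 20*I*sqrt(7) ≈ -2.0 + 52.915*I)
q - J = (-2 + 20*I*sqrt(7)) - 1*43/84 = (-2 + 20*I*sqrt(7)) - 43/84 = -211/84 + 20*I*sqrt(7)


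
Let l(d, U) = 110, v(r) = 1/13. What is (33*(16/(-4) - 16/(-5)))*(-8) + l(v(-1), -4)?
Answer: 1606/5 ≈ 321.20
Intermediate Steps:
v(r) = 1/13
(33*(16/(-4) - 16/(-5)))*(-8) + l(v(-1), -4) = (33*(16/(-4) - 16/(-5)))*(-8) + 110 = (33*(16*(-1/4) - 16*(-1/5)))*(-8) + 110 = (33*(-4 + 16/5))*(-8) + 110 = (33*(-4/5))*(-8) + 110 = -132/5*(-8) + 110 = 1056/5 + 110 = 1606/5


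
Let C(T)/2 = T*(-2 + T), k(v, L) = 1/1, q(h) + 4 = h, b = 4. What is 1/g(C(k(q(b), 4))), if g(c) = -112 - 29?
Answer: -1/141 ≈ -0.0070922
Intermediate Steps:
q(h) = -4 + h
k(v, L) = 1
C(T) = 2*T*(-2 + T) (C(T) = 2*(T*(-2 + T)) = 2*T*(-2 + T))
g(c) = -141
1/g(C(k(q(b), 4))) = 1/(-141) = -1/141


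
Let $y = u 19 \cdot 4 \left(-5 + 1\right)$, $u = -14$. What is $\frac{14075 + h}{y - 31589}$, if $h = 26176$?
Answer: $- \frac{13417}{9111} \approx -1.4726$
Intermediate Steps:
$y = 4256$ ($y = \left(-14\right) 19 \cdot 4 \left(-5 + 1\right) = - 266 \cdot 4 \left(-4\right) = \left(-266\right) \left(-16\right) = 4256$)
$\frac{14075 + h}{y - 31589} = \frac{14075 + 26176}{4256 - 31589} = \frac{40251}{-27333} = 40251 \left(- \frac{1}{27333}\right) = - \frac{13417}{9111}$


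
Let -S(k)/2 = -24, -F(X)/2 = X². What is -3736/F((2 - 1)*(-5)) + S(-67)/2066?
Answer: 1930244/25825 ≈ 74.743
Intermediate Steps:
F(X) = -2*X²
S(k) = 48 (S(k) = -2*(-24) = 48)
-3736/F((2 - 1)*(-5)) + S(-67)/2066 = -3736*(-1/(50*(2 - 1)²)) + 48/2066 = -3736/((-2*(1*(-5))²)) + 48*(1/2066) = -3736/((-2*(-5)²)) + 24/1033 = -3736/((-2*25)) + 24/1033 = -3736/(-50) + 24/1033 = -3736*(-1/50) + 24/1033 = 1868/25 + 24/1033 = 1930244/25825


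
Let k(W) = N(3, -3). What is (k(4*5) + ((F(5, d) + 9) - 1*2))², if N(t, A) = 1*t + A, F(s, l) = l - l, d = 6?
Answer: 49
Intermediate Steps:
F(s, l) = 0
N(t, A) = A + t (N(t, A) = t + A = A + t)
k(W) = 0 (k(W) = -3 + 3 = 0)
(k(4*5) + ((F(5, d) + 9) - 1*2))² = (0 + ((0 + 9) - 1*2))² = (0 + (9 - 2))² = (0 + 7)² = 7² = 49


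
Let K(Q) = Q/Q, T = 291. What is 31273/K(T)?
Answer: 31273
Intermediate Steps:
K(Q) = 1
31273/K(T) = 31273/1 = 31273*1 = 31273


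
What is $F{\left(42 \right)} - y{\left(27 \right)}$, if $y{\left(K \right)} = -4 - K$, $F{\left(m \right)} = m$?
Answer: $73$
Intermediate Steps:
$F{\left(42 \right)} - y{\left(27 \right)} = 42 - \left(-4 - 27\right) = 42 - -31 = 42 + 31 = 73$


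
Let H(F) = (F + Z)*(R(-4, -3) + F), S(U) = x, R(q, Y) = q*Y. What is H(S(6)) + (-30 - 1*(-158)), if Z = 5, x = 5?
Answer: 298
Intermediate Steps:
R(q, Y) = Y*q
S(U) = 5
H(F) = (5 + F)*(12 + F) (H(F) = (F + 5)*(-3*(-4) + F) = (5 + F)*(12 + F))
H(S(6)) + (-30 - 1*(-158)) = (60 + 5² + 17*5) + (-30 - 1*(-158)) = (60 + 25 + 85) + (-30 + 158) = 170 + 128 = 298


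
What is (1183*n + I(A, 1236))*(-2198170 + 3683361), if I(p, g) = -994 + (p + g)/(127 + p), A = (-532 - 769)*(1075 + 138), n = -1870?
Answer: -5186886024186395997/1577986 ≈ -3.2870e+12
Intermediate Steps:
A = -1578113 (A = -1301*1213 = -1578113)
I(p, g) = -994 + (g + p)/(127 + p)
(1183*n + I(A, 1236))*(-2198170 + 3683361) = (1183*(-1870) + (-126238 + 1236 - 993*(-1578113))/(127 - 1578113))*(-2198170 + 3683361) = (-2212210 + (-126238 + 1236 + 1567066209)/(-1577986))*1485191 = (-2212210 - 1/1577986*1566941207)*1485191 = (-2212210 - 1566941207/1577986)*1485191 = -3492403350267/1577986*1485191 = -5186886024186395997/1577986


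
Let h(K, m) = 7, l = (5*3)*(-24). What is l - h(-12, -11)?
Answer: -367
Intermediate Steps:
l = -360 (l = 15*(-24) = -360)
l - h(-12, -11) = -360 - 1*7 = -360 - 7 = -367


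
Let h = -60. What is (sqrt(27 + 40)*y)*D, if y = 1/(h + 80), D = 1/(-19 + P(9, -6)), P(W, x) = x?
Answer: -sqrt(67)/500 ≈ -0.016371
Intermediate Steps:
D = -1/25 (D = 1/(-19 - 6) = 1/(-25) = -1/25 ≈ -0.040000)
y = 1/20 (y = 1/(-60 + 80) = 1/20 ≈ 0.050000)
(sqrt(27 + 40)*y)*D = (sqrt(27 + 40)*(1/20))*(-1/25) = (sqrt(67)*(1/20))*(-1/25) = (sqrt(67)/20)*(-1/25) = -sqrt(67)/500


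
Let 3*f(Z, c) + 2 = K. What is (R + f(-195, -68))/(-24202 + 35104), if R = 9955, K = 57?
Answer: 14960/16353 ≈ 0.91482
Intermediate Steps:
f(Z, c) = 55/3 (f(Z, c) = -2/3 + (1/3)*57 = -2/3 + 19 = 55/3)
(R + f(-195, -68))/(-24202 + 35104) = (9955 + 55/3)/(-24202 + 35104) = (29920/3)/10902 = (29920/3)*(1/10902) = 14960/16353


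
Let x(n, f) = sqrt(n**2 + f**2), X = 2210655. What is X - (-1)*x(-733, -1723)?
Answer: 2210655 + sqrt(3506018) ≈ 2.2125e+6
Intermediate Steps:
x(n, f) = sqrt(f**2 + n**2)
X - (-1)*x(-733, -1723) = 2210655 - (-1)*sqrt((-1723)**2 + (-733)**2) = 2210655 - (-1)*sqrt(2968729 + 537289) = 2210655 - (-1)*sqrt(3506018) = 2210655 + sqrt(3506018)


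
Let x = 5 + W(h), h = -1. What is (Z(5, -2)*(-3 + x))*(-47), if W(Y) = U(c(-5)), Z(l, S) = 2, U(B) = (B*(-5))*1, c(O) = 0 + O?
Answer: -2538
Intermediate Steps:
c(O) = O
U(B) = -5*B (U(B) = -5*B*1 = -5*B)
W(Y) = 25 (W(Y) = -5*(-5) = 25)
x = 30 (x = 5 + 25 = 30)
(Z(5, -2)*(-3 + x))*(-47) = (2*(-3 + 30))*(-47) = (2*27)*(-47) = 54*(-47) = -2538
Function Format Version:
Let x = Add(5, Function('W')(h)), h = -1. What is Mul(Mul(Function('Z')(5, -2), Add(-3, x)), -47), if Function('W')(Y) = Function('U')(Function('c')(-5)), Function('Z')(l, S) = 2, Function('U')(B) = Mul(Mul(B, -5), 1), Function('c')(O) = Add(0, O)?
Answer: -2538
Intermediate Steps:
Function('c')(O) = O
Function('U')(B) = Mul(-5, B) (Function('U')(B) = Mul(Mul(-5, B), 1) = Mul(-5, B))
Function('W')(Y) = 25 (Function('W')(Y) = Mul(-5, -5) = 25)
x = 30 (x = Add(5, 25) = 30)
Mul(Mul(Function('Z')(5, -2), Add(-3, x)), -47) = Mul(Mul(2, Add(-3, 30)), -47) = Mul(Mul(2, 27), -47) = Mul(54, -47) = -2538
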